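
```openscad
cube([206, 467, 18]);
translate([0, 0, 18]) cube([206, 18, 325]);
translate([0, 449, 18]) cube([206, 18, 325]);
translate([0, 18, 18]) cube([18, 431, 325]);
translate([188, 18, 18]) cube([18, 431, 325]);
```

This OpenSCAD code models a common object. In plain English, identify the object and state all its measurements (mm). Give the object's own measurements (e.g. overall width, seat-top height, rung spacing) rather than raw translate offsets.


An open-topped rectangular box: outside dimensions 206×467×343 mm, with a uniform wall and base thickness of 18 mm. The base is a full 206×467 slab on the floor; four walls sit on top of the base. The front and back walls (the −y and +y sides) span the full width; the two side walls fit between them.


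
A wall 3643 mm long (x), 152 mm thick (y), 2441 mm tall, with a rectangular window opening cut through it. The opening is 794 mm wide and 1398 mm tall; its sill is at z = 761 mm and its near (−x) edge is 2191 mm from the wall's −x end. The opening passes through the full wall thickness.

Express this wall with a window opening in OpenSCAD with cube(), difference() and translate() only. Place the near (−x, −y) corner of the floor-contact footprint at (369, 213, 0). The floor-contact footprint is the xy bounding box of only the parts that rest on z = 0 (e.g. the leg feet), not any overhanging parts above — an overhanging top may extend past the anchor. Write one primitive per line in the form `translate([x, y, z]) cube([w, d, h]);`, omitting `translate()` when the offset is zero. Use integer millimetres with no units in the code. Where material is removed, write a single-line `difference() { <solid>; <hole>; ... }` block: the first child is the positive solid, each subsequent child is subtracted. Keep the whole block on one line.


difference() { translate([369, 213, 0]) cube([3643, 152, 2441]); translate([2560, 213, 761]) cube([794, 152, 1398]); }


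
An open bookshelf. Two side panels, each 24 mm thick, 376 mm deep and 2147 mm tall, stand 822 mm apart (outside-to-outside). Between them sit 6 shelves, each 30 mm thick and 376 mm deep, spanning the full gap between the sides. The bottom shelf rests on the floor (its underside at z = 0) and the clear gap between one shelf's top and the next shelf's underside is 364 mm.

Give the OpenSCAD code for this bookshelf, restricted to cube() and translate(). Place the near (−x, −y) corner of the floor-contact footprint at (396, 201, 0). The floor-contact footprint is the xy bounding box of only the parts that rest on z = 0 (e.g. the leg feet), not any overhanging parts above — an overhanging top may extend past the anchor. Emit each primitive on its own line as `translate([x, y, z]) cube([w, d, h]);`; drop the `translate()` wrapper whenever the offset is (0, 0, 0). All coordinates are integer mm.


translate([396, 201, 0]) cube([24, 376, 2147]);
translate([1194, 201, 0]) cube([24, 376, 2147]);
translate([420, 201, 0]) cube([774, 376, 30]);
translate([420, 201, 394]) cube([774, 376, 30]);
translate([420, 201, 788]) cube([774, 376, 30]);
translate([420, 201, 1182]) cube([774, 376, 30]);
translate([420, 201, 1576]) cube([774, 376, 30]);
translate([420, 201, 1970]) cube([774, 376, 30]);


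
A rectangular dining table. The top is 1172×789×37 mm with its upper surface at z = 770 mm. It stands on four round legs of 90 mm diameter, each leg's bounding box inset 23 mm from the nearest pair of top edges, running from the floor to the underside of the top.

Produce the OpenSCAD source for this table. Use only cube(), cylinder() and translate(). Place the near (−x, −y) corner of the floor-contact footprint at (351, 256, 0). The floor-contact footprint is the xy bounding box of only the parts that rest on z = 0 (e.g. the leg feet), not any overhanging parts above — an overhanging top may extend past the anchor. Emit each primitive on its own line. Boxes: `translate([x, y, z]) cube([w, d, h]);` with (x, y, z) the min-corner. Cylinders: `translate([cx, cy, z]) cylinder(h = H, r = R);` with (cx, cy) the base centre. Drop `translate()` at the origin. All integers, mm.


translate([328, 233, 733]) cube([1172, 789, 37]);
translate([396, 301, 0]) cylinder(h = 733, r = 45);
translate([1432, 301, 0]) cylinder(h = 733, r = 45);
translate([396, 954, 0]) cylinder(h = 733, r = 45);
translate([1432, 954, 0]) cylinder(h = 733, r = 45);


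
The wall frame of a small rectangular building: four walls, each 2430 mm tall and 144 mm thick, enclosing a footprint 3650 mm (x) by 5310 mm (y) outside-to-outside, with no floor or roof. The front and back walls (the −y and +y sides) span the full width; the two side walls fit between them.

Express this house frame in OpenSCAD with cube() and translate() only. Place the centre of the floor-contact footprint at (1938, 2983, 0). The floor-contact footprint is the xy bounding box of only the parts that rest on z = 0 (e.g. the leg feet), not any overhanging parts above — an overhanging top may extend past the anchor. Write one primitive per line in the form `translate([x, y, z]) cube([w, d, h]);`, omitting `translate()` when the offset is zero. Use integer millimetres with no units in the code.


translate([113, 328, 0]) cube([3650, 144, 2430]);
translate([113, 5494, 0]) cube([3650, 144, 2430]);
translate([113, 472, 0]) cube([144, 5022, 2430]);
translate([3619, 472, 0]) cube([144, 5022, 2430]);


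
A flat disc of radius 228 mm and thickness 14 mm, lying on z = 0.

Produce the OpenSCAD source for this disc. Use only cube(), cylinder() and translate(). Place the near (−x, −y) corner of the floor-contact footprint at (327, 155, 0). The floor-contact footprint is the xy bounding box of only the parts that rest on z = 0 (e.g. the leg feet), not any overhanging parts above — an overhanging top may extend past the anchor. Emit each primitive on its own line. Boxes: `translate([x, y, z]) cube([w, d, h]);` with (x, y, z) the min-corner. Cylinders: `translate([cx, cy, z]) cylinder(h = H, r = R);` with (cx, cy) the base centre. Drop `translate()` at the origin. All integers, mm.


translate([555, 383, 0]) cylinder(h = 14, r = 228);


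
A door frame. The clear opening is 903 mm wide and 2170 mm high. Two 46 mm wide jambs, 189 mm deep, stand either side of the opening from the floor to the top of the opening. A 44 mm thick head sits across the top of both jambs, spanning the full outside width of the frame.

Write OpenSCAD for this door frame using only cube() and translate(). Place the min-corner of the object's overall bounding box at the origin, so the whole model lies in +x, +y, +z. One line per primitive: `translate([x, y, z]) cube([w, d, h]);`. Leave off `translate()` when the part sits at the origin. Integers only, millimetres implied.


cube([46, 189, 2170]);
translate([949, 0, 0]) cube([46, 189, 2170]);
translate([0, 0, 2170]) cube([995, 189, 44]);


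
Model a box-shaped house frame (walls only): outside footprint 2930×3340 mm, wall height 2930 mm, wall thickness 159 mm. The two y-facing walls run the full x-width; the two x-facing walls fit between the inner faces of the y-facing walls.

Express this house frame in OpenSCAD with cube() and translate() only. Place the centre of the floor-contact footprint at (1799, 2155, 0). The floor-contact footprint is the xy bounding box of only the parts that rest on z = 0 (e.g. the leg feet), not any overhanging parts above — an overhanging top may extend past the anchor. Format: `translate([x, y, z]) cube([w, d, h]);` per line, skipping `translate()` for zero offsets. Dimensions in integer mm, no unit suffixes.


translate([334, 485, 0]) cube([2930, 159, 2930]);
translate([334, 3666, 0]) cube([2930, 159, 2930]);
translate([334, 644, 0]) cube([159, 3022, 2930]);
translate([3105, 644, 0]) cube([159, 3022, 2930]);


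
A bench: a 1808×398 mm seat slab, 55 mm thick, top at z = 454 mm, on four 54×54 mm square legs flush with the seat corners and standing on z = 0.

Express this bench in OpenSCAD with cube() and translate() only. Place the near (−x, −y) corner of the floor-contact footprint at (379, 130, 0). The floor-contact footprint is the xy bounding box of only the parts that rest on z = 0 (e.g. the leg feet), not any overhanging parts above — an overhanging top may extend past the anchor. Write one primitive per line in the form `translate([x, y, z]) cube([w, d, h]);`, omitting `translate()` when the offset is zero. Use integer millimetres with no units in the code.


translate([379, 130, 399]) cube([1808, 398, 55]);
translate([379, 130, 0]) cube([54, 54, 399]);
translate([379, 474, 0]) cube([54, 54, 399]);
translate([2133, 130, 0]) cube([54, 54, 399]);
translate([2133, 474, 0]) cube([54, 54, 399]);


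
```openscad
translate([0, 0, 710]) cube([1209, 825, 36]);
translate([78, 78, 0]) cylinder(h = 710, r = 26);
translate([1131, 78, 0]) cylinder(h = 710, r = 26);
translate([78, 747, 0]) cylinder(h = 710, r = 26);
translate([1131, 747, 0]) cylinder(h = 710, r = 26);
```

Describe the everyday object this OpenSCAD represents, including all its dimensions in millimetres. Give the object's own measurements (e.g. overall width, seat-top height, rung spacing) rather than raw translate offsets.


A rectangular dining table. The top is 1209×825×36 mm with its upper surface at z = 746 mm. It stands on four round legs of 52 mm diameter, each leg's bounding box inset 52 mm from the nearest pair of top edges, running from the floor to the underside of the top.


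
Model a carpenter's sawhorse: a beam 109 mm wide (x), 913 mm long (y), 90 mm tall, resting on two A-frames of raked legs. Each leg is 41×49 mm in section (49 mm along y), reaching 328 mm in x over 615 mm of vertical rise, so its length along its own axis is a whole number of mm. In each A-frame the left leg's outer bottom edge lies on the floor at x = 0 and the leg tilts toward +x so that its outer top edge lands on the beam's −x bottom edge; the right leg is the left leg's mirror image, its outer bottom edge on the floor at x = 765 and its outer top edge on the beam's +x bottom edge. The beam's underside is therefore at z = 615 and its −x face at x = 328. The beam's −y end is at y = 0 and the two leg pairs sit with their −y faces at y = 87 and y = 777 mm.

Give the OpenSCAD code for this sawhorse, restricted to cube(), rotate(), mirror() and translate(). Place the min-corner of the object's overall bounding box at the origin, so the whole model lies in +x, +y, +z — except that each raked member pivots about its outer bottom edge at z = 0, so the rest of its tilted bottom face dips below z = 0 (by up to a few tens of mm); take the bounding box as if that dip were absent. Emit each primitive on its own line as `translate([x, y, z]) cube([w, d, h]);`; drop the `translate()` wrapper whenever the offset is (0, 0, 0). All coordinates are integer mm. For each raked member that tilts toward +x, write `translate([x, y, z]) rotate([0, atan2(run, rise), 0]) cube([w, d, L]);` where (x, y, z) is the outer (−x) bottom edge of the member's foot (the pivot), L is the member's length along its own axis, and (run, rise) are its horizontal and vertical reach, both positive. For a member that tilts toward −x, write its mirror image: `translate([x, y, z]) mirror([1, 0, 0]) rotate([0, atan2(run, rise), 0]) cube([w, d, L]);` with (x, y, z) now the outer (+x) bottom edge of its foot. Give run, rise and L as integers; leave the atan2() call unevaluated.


translate([328, 0, 615]) cube([109, 913, 90]);
translate([0, 87, 0]) rotate([0, atan2(328, 615), 0]) cube([41, 49, 697]);
translate([765, 87, 0]) mirror([1, 0, 0]) rotate([0, atan2(328, 615), 0]) cube([41, 49, 697]);
translate([0, 777, 0]) rotate([0, atan2(328, 615), 0]) cube([41, 49, 697]);
translate([765, 777, 0]) mirror([1, 0, 0]) rotate([0, atan2(328, 615), 0]) cube([41, 49, 697]);


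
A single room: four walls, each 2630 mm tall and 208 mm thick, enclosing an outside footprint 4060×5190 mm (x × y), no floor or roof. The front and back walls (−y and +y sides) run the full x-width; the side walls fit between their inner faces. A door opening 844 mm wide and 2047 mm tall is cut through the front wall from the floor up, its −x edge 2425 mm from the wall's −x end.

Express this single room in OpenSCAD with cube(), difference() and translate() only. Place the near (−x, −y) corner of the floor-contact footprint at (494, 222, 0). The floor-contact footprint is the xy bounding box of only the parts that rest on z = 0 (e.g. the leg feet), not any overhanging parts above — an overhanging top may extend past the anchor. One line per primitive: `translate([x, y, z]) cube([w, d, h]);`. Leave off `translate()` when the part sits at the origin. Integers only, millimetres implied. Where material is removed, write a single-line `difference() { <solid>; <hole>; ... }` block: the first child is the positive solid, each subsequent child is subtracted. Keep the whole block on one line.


difference() { translate([494, 222, 0]) cube([4060, 208, 2630]); translate([2919, 222, 0]) cube([844, 208, 2047]); }
translate([494, 5204, 0]) cube([4060, 208, 2630]);
translate([494, 430, 0]) cube([208, 4774, 2630]);
translate([4346, 430, 0]) cube([208, 4774, 2630]);


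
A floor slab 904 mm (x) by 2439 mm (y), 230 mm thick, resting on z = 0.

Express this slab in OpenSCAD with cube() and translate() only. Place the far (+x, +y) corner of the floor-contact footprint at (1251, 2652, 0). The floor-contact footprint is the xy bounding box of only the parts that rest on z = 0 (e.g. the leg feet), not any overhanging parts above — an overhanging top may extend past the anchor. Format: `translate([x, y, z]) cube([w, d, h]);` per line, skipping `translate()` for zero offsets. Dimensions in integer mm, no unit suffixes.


translate([347, 213, 0]) cube([904, 2439, 230]);


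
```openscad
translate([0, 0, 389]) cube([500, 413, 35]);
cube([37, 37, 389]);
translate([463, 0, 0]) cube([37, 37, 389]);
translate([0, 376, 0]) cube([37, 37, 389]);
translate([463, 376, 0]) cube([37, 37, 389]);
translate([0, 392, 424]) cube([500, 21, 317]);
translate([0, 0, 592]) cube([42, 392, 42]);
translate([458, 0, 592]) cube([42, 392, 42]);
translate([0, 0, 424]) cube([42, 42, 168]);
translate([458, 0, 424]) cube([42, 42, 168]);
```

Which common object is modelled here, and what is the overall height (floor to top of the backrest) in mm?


A chair. The overall height is 741 mm.

A slab on four corner posts with a tall panel at the back — a chair. The seat slab sits at z = 389 with thickness 35, and the 317 mm backrest starts at the seat top, so the overall height is 389 + 35 + 317 = 741 mm.


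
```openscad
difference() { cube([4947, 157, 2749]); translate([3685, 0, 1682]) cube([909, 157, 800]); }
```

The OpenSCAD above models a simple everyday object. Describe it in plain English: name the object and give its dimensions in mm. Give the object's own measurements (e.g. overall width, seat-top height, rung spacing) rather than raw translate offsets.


A wall 4947 mm long (x), 157 mm thick (y), 2749 mm tall, with a rectangular window opening cut through it. The opening is 909 mm wide and 800 mm tall; its sill is at z = 1682 mm and its near (−x) edge is 3685 mm from the wall's −x end. The opening passes through the full wall thickness.


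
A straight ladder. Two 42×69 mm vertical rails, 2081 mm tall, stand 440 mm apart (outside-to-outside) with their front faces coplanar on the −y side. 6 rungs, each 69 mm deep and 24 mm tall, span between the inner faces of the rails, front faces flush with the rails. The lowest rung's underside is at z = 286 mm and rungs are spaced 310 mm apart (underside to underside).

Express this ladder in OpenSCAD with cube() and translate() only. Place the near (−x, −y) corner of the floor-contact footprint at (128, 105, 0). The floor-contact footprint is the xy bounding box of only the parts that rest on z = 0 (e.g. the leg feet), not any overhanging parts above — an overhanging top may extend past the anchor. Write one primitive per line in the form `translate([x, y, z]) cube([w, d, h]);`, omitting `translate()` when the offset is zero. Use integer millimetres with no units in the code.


translate([128, 105, 0]) cube([42, 69, 2081]);
translate([526, 105, 0]) cube([42, 69, 2081]);
translate([170, 105, 286]) cube([356, 69, 24]);
translate([170, 105, 596]) cube([356, 69, 24]);
translate([170, 105, 906]) cube([356, 69, 24]);
translate([170, 105, 1216]) cube([356, 69, 24]);
translate([170, 105, 1526]) cube([356, 69, 24]);
translate([170, 105, 1836]) cube([356, 69, 24]);


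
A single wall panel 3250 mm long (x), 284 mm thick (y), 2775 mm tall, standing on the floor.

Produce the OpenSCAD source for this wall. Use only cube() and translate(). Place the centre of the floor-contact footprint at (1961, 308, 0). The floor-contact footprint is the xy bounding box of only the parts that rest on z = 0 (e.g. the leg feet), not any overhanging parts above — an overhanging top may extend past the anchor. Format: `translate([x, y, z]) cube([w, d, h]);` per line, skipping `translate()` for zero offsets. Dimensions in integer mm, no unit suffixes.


translate([336, 166, 0]) cube([3250, 284, 2775]);


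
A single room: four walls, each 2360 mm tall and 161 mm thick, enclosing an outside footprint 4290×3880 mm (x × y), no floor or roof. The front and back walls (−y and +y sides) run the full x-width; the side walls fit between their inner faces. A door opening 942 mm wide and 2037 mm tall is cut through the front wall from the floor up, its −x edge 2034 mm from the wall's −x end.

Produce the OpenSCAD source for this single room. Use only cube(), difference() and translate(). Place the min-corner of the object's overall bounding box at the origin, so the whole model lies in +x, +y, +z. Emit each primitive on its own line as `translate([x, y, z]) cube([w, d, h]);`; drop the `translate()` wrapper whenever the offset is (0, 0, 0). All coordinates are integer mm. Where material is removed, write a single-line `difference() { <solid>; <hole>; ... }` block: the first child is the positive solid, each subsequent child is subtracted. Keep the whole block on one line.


difference() { cube([4290, 161, 2360]); translate([2034, 0, 0]) cube([942, 161, 2037]); }
translate([0, 3719, 0]) cube([4290, 161, 2360]);
translate([0, 161, 0]) cube([161, 3558, 2360]);
translate([4129, 161, 0]) cube([161, 3558, 2360]);


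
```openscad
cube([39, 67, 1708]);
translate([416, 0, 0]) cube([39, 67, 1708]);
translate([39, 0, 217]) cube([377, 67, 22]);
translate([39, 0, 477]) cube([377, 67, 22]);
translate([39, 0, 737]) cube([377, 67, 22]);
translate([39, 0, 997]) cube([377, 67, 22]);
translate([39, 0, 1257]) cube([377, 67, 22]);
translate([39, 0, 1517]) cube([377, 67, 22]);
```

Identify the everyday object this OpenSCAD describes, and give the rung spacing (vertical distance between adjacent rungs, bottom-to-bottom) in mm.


A ladder. The rung spacing is 260 mm.

Two tall 39×67 posts with 6 short bars between them — a ladder. Adjacent rungs sit at z = 217 and z = 477, so the spacing is 477 − 217 = 260 mm.


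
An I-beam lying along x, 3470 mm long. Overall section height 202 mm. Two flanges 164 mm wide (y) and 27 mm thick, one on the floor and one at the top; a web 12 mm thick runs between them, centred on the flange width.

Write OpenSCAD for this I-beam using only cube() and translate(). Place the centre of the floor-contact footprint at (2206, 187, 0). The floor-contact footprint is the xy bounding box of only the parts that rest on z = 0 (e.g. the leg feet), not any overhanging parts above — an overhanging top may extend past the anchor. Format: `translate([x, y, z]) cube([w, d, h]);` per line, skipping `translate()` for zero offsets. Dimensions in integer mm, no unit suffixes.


translate([471, 105, 0]) cube([3470, 164, 27]);
translate([471, 181, 27]) cube([3470, 12, 148]);
translate([471, 105, 175]) cube([3470, 164, 27]);


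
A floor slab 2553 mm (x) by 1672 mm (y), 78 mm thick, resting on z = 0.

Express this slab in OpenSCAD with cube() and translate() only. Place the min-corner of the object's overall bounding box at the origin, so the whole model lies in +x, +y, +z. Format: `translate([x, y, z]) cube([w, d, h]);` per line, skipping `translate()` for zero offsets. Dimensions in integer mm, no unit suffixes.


cube([2553, 1672, 78]);


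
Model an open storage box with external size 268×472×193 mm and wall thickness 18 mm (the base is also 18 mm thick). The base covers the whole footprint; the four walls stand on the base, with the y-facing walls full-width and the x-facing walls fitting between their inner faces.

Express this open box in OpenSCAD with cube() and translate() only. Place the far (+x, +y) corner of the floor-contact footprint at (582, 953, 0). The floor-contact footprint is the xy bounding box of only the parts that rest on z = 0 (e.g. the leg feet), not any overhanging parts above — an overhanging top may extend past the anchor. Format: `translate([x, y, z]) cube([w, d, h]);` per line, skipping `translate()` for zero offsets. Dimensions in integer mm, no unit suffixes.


translate([314, 481, 0]) cube([268, 472, 18]);
translate([314, 481, 18]) cube([268, 18, 175]);
translate([314, 935, 18]) cube([268, 18, 175]);
translate([314, 499, 18]) cube([18, 436, 175]);
translate([564, 499, 18]) cube([18, 436, 175]);


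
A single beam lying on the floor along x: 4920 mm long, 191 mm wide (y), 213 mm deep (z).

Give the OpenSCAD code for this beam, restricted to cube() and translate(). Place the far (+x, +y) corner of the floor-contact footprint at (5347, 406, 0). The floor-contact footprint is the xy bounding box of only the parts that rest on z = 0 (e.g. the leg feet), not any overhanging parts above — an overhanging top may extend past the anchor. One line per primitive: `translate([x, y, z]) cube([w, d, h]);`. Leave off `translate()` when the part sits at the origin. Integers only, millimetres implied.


translate([427, 215, 0]) cube([4920, 191, 213]);


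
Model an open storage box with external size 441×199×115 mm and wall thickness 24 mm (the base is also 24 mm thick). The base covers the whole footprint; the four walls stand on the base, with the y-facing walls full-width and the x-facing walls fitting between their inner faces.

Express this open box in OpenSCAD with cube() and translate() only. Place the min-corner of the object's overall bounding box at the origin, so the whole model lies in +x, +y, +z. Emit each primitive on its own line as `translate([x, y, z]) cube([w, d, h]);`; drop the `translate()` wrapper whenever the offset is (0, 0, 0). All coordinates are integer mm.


cube([441, 199, 24]);
translate([0, 0, 24]) cube([441, 24, 91]);
translate([0, 175, 24]) cube([441, 24, 91]);
translate([0, 24, 24]) cube([24, 151, 91]);
translate([417, 24, 24]) cube([24, 151, 91]);


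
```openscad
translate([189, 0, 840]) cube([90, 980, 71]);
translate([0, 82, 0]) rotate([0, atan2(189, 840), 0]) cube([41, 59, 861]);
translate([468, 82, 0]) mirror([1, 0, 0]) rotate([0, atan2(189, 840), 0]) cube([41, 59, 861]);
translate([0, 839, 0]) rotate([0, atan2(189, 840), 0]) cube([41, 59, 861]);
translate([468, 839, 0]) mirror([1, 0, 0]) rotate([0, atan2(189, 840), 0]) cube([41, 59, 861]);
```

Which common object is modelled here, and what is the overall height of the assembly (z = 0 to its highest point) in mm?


A sawhorse. The overall height is 911 mm.

A beam across two mirrored pairs of raked legs — a sawhorse. The beam's underside is at z = 840 (matching the legs' vertical rise in atan2(189, 840)) and the beam is 71 mm tall, so its top is at 840 + 71 = 911 mm. The raked legs top out at the beam's underside, so that is the highest point.


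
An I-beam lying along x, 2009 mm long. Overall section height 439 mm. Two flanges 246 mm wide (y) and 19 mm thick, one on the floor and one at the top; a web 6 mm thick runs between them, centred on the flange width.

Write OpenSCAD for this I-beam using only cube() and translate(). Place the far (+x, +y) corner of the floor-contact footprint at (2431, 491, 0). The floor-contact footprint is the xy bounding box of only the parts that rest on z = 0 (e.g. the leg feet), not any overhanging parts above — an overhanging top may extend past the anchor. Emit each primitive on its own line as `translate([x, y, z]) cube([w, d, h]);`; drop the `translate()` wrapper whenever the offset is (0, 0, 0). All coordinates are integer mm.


translate([422, 245, 0]) cube([2009, 246, 19]);
translate([422, 365, 19]) cube([2009, 6, 401]);
translate([422, 245, 420]) cube([2009, 246, 19]);


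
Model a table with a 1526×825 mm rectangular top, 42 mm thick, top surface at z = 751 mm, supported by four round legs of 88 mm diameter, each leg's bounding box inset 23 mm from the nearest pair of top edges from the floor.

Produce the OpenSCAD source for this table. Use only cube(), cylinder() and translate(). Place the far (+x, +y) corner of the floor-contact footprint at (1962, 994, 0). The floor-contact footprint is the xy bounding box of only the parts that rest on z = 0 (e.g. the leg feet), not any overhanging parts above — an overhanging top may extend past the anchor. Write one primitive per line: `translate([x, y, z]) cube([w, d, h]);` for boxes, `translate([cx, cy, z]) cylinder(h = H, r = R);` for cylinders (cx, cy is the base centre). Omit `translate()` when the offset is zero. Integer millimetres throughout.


translate([459, 192, 709]) cube([1526, 825, 42]);
translate([526, 259, 0]) cylinder(h = 709, r = 44);
translate([1918, 259, 0]) cylinder(h = 709, r = 44);
translate([526, 950, 0]) cylinder(h = 709, r = 44);
translate([1918, 950, 0]) cylinder(h = 709, r = 44);


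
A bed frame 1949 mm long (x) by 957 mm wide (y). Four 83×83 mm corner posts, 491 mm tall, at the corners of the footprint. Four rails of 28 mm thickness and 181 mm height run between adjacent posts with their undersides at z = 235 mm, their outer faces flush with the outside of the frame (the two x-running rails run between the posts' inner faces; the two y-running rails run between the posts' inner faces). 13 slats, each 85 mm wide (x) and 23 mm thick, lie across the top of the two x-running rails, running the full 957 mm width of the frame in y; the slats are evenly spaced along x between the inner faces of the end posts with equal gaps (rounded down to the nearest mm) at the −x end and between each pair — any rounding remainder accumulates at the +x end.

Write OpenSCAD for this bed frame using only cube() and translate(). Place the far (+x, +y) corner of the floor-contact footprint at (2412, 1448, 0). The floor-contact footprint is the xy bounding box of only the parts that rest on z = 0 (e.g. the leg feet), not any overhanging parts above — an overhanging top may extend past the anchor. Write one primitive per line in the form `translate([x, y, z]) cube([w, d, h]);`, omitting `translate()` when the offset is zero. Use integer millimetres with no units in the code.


translate([463, 491, 0]) cube([83, 83, 491]);
translate([463, 1365, 0]) cube([83, 83, 491]);
translate([2329, 491, 0]) cube([83, 83, 491]);
translate([2329, 1365, 0]) cube([83, 83, 491]);
translate([546, 491, 235]) cube([1783, 28, 181]);
translate([546, 1420, 235]) cube([1783, 28, 181]);
translate([463, 574, 235]) cube([28, 791, 181]);
translate([2384, 574, 235]) cube([28, 791, 181]);
translate([594, 491, 416]) cube([85, 957, 23]);
translate([727, 491, 416]) cube([85, 957, 23]);
translate([860, 491, 416]) cube([85, 957, 23]);
translate([993, 491, 416]) cube([85, 957, 23]);
translate([1126, 491, 416]) cube([85, 957, 23]);
translate([1259, 491, 416]) cube([85, 957, 23]);
translate([1392, 491, 416]) cube([85, 957, 23]);
translate([1525, 491, 416]) cube([85, 957, 23]);
translate([1658, 491, 416]) cube([85, 957, 23]);
translate([1791, 491, 416]) cube([85, 957, 23]);
translate([1924, 491, 416]) cube([85, 957, 23]);
translate([2057, 491, 416]) cube([85, 957, 23]);
translate([2190, 491, 416]) cube([85, 957, 23]);


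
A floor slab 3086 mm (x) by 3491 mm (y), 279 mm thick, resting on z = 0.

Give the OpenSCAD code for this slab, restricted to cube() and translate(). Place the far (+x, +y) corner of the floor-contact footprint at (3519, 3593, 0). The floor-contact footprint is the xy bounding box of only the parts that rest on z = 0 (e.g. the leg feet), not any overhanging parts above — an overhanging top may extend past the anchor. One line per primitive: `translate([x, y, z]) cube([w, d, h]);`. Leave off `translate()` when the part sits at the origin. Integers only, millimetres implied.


translate([433, 102, 0]) cube([3086, 3491, 279]);


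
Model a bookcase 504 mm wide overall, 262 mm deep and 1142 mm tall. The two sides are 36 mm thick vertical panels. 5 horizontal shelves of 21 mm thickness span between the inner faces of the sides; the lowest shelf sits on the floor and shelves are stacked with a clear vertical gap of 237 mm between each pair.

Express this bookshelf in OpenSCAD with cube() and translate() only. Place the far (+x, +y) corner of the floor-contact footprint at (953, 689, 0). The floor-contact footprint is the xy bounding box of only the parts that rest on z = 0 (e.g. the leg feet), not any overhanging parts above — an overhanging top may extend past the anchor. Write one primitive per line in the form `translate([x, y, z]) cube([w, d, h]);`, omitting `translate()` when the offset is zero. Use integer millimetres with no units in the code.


translate([449, 427, 0]) cube([36, 262, 1142]);
translate([917, 427, 0]) cube([36, 262, 1142]);
translate([485, 427, 0]) cube([432, 262, 21]);
translate([485, 427, 258]) cube([432, 262, 21]);
translate([485, 427, 516]) cube([432, 262, 21]);
translate([485, 427, 774]) cube([432, 262, 21]);
translate([485, 427, 1032]) cube([432, 262, 21]);


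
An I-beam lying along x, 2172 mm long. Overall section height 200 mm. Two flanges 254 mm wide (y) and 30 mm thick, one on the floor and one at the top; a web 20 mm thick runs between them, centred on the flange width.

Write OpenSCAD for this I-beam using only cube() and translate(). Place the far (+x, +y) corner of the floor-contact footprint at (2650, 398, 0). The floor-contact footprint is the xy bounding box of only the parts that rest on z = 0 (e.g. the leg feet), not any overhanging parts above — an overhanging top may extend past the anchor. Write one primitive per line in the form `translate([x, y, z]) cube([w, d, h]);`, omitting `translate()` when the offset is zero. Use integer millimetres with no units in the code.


translate([478, 144, 0]) cube([2172, 254, 30]);
translate([478, 261, 30]) cube([2172, 20, 140]);
translate([478, 144, 170]) cube([2172, 254, 30]);


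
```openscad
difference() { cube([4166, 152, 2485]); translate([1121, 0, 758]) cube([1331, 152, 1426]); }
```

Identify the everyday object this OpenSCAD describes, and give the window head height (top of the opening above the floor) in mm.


A wall with a window opening. The window head height is 2184 mm.

A wall with a rectangular opening subtracted — a window. Sill at z = 758, opening 1426 mm tall, so the head is at 758 + 1426 = 2184 mm.


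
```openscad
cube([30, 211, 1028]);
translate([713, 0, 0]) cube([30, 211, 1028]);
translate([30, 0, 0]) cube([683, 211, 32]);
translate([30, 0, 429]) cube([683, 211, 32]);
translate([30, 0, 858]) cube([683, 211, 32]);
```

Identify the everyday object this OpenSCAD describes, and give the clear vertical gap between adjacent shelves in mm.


A bookshelf. The clear shelf gap is 397 mm.

Two tall side panels with 3 horizontal boards between them — a bookshelf. The first two shelf undersides are at z = 0 and z = 429; with shelf thickness 32, the clear gap is 429 − 0 − 32 = 397 mm.


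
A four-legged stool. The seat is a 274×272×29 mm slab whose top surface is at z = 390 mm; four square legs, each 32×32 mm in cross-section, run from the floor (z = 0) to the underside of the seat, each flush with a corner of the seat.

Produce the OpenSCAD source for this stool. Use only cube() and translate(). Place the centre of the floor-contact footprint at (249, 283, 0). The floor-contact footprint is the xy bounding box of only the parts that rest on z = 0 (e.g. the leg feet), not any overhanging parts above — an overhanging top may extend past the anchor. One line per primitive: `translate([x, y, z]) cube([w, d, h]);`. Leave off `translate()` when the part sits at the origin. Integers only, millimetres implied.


translate([112, 147, 361]) cube([274, 272, 29]);
translate([112, 147, 0]) cube([32, 32, 361]);
translate([354, 147, 0]) cube([32, 32, 361]);
translate([112, 387, 0]) cube([32, 32, 361]);
translate([354, 387, 0]) cube([32, 32, 361]);


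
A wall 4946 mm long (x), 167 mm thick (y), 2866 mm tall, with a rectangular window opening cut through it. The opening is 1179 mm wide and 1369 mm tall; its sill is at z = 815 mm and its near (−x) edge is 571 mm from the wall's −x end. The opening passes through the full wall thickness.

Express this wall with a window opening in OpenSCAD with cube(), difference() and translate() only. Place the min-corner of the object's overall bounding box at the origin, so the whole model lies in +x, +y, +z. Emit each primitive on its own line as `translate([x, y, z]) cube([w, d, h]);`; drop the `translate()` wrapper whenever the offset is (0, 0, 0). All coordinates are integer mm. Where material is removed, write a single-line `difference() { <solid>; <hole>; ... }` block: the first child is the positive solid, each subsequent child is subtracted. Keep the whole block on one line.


difference() { cube([4946, 167, 2866]); translate([571, 0, 815]) cube([1179, 167, 1369]); }


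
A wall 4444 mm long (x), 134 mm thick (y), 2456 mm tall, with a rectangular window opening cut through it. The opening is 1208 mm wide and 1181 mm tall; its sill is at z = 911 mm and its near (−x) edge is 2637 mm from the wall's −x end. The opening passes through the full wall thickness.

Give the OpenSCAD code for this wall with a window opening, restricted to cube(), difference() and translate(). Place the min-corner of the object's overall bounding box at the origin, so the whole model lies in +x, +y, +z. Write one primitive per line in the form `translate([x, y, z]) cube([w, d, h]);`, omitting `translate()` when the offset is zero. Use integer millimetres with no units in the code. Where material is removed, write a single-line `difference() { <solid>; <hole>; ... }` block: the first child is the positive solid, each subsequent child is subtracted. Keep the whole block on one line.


difference() { cube([4444, 134, 2456]); translate([2637, 0, 911]) cube([1208, 134, 1181]); }


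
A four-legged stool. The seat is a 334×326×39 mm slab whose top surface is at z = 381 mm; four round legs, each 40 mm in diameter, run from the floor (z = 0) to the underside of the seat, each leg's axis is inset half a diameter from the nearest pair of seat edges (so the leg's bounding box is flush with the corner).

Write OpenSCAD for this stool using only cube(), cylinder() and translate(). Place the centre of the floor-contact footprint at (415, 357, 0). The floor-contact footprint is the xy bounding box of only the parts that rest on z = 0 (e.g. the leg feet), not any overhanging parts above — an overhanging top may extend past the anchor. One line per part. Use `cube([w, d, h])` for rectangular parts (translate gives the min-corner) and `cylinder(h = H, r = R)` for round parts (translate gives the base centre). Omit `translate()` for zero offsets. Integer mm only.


// leg_h = 381 - 39 = 342
translate([248, 194, 342]) cube([334, 326, 39]);
translate([268, 214, 0]) cylinder(h = 342, r = 20);
translate([562, 214, 0]) cylinder(h = 342, r = 20);
translate([268, 500, 0]) cylinder(h = 342, r = 20);
translate([562, 500, 0]) cylinder(h = 342, r = 20);


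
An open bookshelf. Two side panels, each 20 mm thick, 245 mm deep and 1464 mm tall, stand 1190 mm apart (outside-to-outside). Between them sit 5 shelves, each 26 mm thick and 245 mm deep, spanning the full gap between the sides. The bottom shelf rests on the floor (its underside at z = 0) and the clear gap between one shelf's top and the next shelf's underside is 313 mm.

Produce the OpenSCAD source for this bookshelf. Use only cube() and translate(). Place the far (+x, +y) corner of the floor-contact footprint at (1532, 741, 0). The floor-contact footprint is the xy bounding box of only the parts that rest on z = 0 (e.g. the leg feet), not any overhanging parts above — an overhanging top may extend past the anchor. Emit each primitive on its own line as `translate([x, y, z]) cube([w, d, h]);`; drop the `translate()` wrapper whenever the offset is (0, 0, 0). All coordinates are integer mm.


translate([342, 496, 0]) cube([20, 245, 1464]);
translate([1512, 496, 0]) cube([20, 245, 1464]);
translate([362, 496, 0]) cube([1150, 245, 26]);
translate([362, 496, 339]) cube([1150, 245, 26]);
translate([362, 496, 678]) cube([1150, 245, 26]);
translate([362, 496, 1017]) cube([1150, 245, 26]);
translate([362, 496, 1356]) cube([1150, 245, 26]);


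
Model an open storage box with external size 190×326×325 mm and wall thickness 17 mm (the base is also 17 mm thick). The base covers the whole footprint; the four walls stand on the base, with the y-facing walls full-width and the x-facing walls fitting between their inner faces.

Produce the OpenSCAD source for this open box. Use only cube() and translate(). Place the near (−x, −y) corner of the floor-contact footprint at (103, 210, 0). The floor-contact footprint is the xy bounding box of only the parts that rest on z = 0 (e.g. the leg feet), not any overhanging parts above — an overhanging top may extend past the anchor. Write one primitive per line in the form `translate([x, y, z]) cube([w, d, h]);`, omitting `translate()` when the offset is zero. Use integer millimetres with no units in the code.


translate([103, 210, 0]) cube([190, 326, 17]);
translate([103, 210, 17]) cube([190, 17, 308]);
translate([103, 519, 17]) cube([190, 17, 308]);
translate([103, 227, 17]) cube([17, 292, 308]);
translate([276, 227, 17]) cube([17, 292, 308]);


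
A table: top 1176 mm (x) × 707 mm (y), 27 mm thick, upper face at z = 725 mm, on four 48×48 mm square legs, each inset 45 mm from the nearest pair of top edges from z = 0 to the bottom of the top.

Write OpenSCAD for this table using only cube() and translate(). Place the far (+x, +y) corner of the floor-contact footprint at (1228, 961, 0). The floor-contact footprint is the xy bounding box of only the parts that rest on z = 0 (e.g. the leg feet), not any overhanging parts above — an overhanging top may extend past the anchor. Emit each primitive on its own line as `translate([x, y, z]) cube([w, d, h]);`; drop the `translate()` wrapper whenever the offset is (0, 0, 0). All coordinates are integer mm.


translate([97, 299, 698]) cube([1176, 707, 27]);
translate([142, 344, 0]) cube([48, 48, 698]);
translate([1180, 344, 0]) cube([48, 48, 698]);
translate([142, 913, 0]) cube([48, 48, 698]);
translate([1180, 913, 0]) cube([48, 48, 698]);


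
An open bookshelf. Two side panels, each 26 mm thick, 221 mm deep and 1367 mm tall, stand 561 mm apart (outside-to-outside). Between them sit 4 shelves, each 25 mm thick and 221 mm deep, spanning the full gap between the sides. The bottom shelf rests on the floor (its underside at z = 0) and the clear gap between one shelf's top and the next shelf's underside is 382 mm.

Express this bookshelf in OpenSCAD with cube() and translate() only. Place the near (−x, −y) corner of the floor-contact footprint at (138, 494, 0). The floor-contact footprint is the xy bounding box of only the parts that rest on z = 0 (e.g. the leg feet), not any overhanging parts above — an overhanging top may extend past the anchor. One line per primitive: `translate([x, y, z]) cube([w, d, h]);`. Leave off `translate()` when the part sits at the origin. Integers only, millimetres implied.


translate([138, 494, 0]) cube([26, 221, 1367]);
translate([673, 494, 0]) cube([26, 221, 1367]);
translate([164, 494, 0]) cube([509, 221, 25]);
translate([164, 494, 407]) cube([509, 221, 25]);
translate([164, 494, 814]) cube([509, 221, 25]);
translate([164, 494, 1221]) cube([509, 221, 25]);
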